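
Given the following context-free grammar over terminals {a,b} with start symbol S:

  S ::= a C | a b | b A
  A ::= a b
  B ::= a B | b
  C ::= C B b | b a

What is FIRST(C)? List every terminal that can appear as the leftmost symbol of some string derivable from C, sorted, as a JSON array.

Compute FIRST by fixpoint:
pass 1:
  A via A→a b: +{a}
  B via B→a B: +{a}
  B via B→b: +{b}
  C via C→b a: +{b}
  S via S→a C: +{a}
  S via S→b A: +{b}
  S: {a,b}  A: {a}  B: {a,b}  C: {b}
pass 2: (no change)
  S: {a,b}  A: {a}  B: {a,b}  C: {b}

FIRST(C) = ["b"]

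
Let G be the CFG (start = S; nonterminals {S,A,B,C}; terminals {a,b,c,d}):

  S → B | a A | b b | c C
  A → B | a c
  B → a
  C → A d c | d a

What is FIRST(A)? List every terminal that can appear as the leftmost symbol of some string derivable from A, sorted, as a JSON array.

FIRST sets, iterate to fixpoint:
pass 1:
  A via A→a c: +{a}
  B via B→a: +{a}
  C via C→A d c: +{a}
  C via C→d a: +{d}
  S via S→B: +{a}
  S via S→b b: +{b}
  S via S→c C: +{c}
  S: {a,b,c}  A: {a}  B: {a}  C: {a,d}
pass 2: (stable)
  S: {a,b,c}  A: {a}  B: {a}  C: {a,d}

FIRST(A) = ["a"]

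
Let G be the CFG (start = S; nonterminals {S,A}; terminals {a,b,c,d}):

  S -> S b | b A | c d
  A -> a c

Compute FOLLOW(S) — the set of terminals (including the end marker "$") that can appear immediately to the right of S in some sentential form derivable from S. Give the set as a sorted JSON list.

Compute FIRST by fixpoint:
iter 1:
  A via A→a c: +{a}
  S via S→b A: +{b}
  S via S→c d: +{c}
  FIRST[S]={b,c}  FIRST[A]={a}
iter 2: done
  FIRST[S]={b,c}  FIRST[A]={a}

FOLLOW sets:
initialize: $ ∈ FOLLOW(S)
round 1:
  S→S b: FOLLOW(S) ⊇ FIRST(b) = {b}; new: +{b}
  S→b A: FOLLOW(A) ⊇ FOLLOW(S) ⊇ {$,b}; new: +{$,b}
  FOLLOW(S)={$,b}  FOLLOW(A)={$,b}
round 2: (stable)
  FOLLOW(S)={$,b}  FOLLOW(A)={$,b}

FOLLOW(S) = ["$", "b"]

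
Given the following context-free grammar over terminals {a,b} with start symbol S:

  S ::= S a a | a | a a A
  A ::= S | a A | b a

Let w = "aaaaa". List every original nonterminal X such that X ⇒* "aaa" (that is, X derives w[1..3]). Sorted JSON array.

Convert to CNF:
  S -> S X4 | T0 X5 | a
  A -> S X2 | T0 A | T0 X3 | T1 T0 | a
  T0 -> a
  T1 -> b
  X2 -> T0 T0
  X3 -> T0 A
  X4 -> T0 T0
  X5 -> T0 A

Fill CYK table bottom-up, restricted to cells inside w[1..3]:
  cell(1,1) a: {A,S,T0}  orig:{A,S}
  cell(2,2) a: {A,S,T0}  orig:{A,S}
  cell(3,3) a: {A,S,T0}  orig:{A,S}
  cell(1,2) aa: {A,X2,X3,X4,X5}  orig:{A}
  cell(2,3) aa: {A,X2,X3,X4,X5}  orig:{A}
  cell(1,3) aaa: {A,S,X3,X5}  orig:{A,S}

Original NTs in T[1,3] deriving "aaa": ["A", "S"]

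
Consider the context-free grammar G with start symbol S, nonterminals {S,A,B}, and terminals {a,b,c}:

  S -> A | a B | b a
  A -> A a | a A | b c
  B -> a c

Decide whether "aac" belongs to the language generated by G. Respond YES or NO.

CNF form of G:
  S -> A T0 | T0 A | T0 B | T1 T0 | T1 T2
  A -> A T0 | T0 A | T1 T2
  B -> T0 T2
  T0 -> a
  T1 -> b
  T2 -> c

CYK fill:
  T[0,0] 'a' = {T0}  orig:{}
  T[1,1] 'a' = {T0}  orig:{}
  T[2,2] 'c' = {T2}  orig:{}
  T[0,1] 'aa' = ∅
  T[1,2] 'ac' = {B}
  T[0,2] 'aac' = {S}

S ∈ T[0,2] ⇒ YES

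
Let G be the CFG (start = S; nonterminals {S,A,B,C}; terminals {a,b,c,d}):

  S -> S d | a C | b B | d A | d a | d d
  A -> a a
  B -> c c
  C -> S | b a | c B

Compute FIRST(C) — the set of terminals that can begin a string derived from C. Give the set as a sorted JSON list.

FIRST sets, iterate to fixpoint:
round 1:
  A via A→a a: +{a}
  B via B→c c: +{c}
  C via C→b a: +{b}
  C via C→c B: +{c}
  S via S→a C: +{a}
  S via S→b B: +{b}
  S via S→d A: +{d}
  FIRST[S]={a,b,d}  FIRST[A]={a}  FIRST[B]={c}  FIRST[C]={b,c}
round 2:
  C via C→S: +{a,d}
  FIRST[S]={a,b,d}  FIRST[A]={a}  FIRST[B]={c}  FIRST[C]={a,b,c,d}
round 3: done
  FIRST[S]={a,b,d}  FIRST[A]={a}  FIRST[B]={c}  FIRST[C]={a,b,c,d}

FIRST(C) = ["a", "b", "c", "d"]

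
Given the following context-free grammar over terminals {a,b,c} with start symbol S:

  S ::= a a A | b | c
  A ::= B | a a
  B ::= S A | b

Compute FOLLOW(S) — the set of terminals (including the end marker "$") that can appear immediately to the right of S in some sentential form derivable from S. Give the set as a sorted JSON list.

FIRST iteration:
iter 1:
  A via A→a a: +{a}
  B via B→b: +{b}
  S via S→a a A: +{a}
  S via S→b: +{b}
  S via S→c: +{c}
  FIRST(S)={a,b,c}  FIRST(A)={a}  FIRST(B)={b}
iter 2:
  A via A→B: +{b}
  B via B→S A: +{a,c}
  FIRST(S)={a,b,c}  FIRST(A)={a,b}  FIRST(B)={a,b,c}
iter 3:
  A via A→B: +{c}
  FIRST(S)={a,b,c}  FIRST(A)={a,b,c}  FIRST(B)={a,b,c}
iter 4: done
  FIRST(S)={a,b,c}  FIRST(A)={a,b,c}  FIRST(B)={a,b,c}

FOLLOW iteration:
initialize: $ ∈ FOLLOW(S)
iter 1:
  B→S A: FOLLOW(S) ⊇ FIRST(A) = {a,b,c}; new: +{a,b,c}
  S→a a A: FOLLOW(A) ⊇ FOLLOW(S) ⊇ {$,a,b,c}; new: +{$,a,b,c}
  S: {$,a,b,c}  A: {$,a,b,c}  B: {}
iter 2:
  A→B: FOLLOW(B) ⊇ FOLLOW(A) ⊇ {$,a,b,c}; new: +{$,a,b,c}
  S: {$,a,b,c}  A: {$,a,b,c}  B: {$,a,b,c}
iter 3: (no change)
  S: {$,a,b,c}  A: {$,a,b,c}  B: {$,a,b,c}

FOLLOW(S) = ["$", "a", "b", "c"]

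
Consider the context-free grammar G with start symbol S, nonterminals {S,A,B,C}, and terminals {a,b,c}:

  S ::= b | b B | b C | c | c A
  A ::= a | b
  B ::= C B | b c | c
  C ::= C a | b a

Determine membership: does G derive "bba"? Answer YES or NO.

Convert to CNF:
  S -> T0 B | T0 C | T1 A | b | c
  A -> a | b
  B -> C B | T0 T1 | c
  C -> C T2 | T0 T2
  T0 -> b
  T1 -> c
  T2 -> a

CYK table (by increasing span):
  [0..0]={A,S,T0}  "b"  orig:{A,S}
  [1..1]={A,S,T0}  "b"  orig:{A,S}
  [2..2]={A,T2}  "a"  orig:{A}
  [0..1]=∅  "bb"
  [1..2]={C}  "ba"
  [0..2]={S}  "bba"

S ∈ T[0,2] ⇒ YES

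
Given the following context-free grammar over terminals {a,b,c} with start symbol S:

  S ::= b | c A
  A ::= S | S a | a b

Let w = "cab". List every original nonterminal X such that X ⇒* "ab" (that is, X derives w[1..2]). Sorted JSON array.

Convert to CNF:
  S -> T2 A | b
  A -> S T0 | T0 T1 | T2 A | b
  T0 -> a
  T1 -> b
  T2 -> c

CYK table (by increasing span), restricted to cells inside w[1..2]:
  T[1,1] 'a' = {T0}  orig:{}
  T[2,2] 'b' = {A,S,T1}  orig:{A,S}
  T[1,2] 'ab' = {A}

Original NTs in T[1,2] deriving "ab": ["A"]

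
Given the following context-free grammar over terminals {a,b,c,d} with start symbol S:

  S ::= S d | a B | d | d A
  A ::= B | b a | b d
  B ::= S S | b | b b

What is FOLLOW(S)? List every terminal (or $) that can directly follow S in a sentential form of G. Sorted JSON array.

FIRST sets, iterate to fixpoint:
round 1:
  A via A→b a: +{b}
  B via B→b: +{b}
  S via S→a B: +{a}
  S via S→d: +{d}
  S: {a,d}  A: {b}  B: {b}
round 2:
  B via B→S S: +{a,d}
  S: {a,d}  A: {b}  B: {a,b,d}
round 3:
  A via A→B: +{a,d}
  S: {a,d}  A: {a,b,d}  B: {a,b,d}
round 4: — fixpoint
  S: {a,d}  A: {a,b,d}  B: {a,b,d}

Compute FOLLOW by fixpoint:
initialize: $ ∈ FOLLOW(S)
iter 1:
  B→S S: FOLLOW(S) ⊇ FIRST(S) = {a,d}; new: +{a,d}
  S→a B: FOLLOW(B) ⊇ FOLLOW(S) ⊇ {$,a,d}; new: +{$,a,d}
  S→d A: FOLLOW(A) ⊇ FOLLOW(S) ⊇ {$,a,d}; new: +{$,a,d}
  FOLLOW[S]={$,a,d}  FOLLOW[A]={$,a,d}  FOLLOW[B]={$,a,d}
iter 2: done
  FOLLOW[S]={$,a,d}  FOLLOW[A]={$,a,d}  FOLLOW[B]={$,a,d}

FOLLOW(S) = ["$", "a", "d"]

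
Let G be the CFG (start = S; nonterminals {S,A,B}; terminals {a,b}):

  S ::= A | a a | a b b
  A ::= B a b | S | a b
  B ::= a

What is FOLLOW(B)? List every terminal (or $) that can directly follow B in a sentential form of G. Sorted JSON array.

FIRST sets, iterate to fixpoint:
round 1:
  A via A→a b: +{a}
  B via B→a: +{a}
  S via S→A: +{a}
  FIRST(S)={a}  FIRST(A)={a}  FIRST(B)={a}
round 2: done
  FIRST(S)={a}  FIRST(A)={a}  FIRST(B)={a}

FOLLOW sets:
seed FOLLOW(S) with $
pass 1:
  A→B a b: FOLLOW(B) ⊇ FIRST(a) = {a}; new: +{a}
  S→A: FOLLOW(A) ⊇ FOLLOW(S) ⊇ {$}; new: +{$}
  FOLLOW(S)={$}  FOLLOW(A)={$}  FOLLOW(B)={a}
pass 2: done
  FOLLOW(S)={$}  FOLLOW(A)={$}  FOLLOW(B)={a}

FOLLOW(B) = ["a"]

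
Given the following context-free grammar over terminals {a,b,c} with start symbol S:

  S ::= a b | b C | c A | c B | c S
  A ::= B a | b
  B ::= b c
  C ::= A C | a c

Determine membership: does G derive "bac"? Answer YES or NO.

Convert to CNF:
  S -> T0 T1 | T1 C | T2 A | T2 B | T2 S
  A -> B T0 | b
  B -> T1 T2
  C -> A C | T0 T2
  T0 -> a
  T1 -> b
  T2 -> c

CYK fill:
  cell(0,0) b: {A,T1}  orig:{A}
  cell(1,1) a: {T0}  orig:{}
  cell(2,2) c: {T2}  orig:{}
  cell(0,1) ba: ∅
  cell(1,2) ac: {C}
  cell(0,2) bac: {C,S}

S ∈ T[0,2] ⇒ YES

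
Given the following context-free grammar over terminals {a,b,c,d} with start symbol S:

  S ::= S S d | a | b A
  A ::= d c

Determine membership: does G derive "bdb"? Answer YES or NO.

Convert to CNF:
  S -> S X3 | T2 A | a
  A -> T0 T1
  T0 -> d
  T1 -> c
  T2 -> b
  X3 -> S T0

CYK fill:
  cell(0,0) b: {T2}  orig:{}
  cell(1,1) d: {T0}  orig:{}
  cell(2,2) b: {T2}  orig:{}
  cell(0,1) bd: ∅
  cell(1,2) db: ∅
  cell(0,2) bdb: ∅

S ∉ T[0,2] ⇒ NO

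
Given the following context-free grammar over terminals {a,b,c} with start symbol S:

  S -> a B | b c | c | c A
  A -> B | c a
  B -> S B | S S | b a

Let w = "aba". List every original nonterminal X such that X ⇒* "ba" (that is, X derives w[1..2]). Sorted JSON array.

Convert to CNF:
  S -> T0 T2 | T1 B | T2 A | c
  A -> S B | S S | T0 T1 | T2 T1
  B -> S B | S S | T0 T1
  T0 -> b
  T1 -> a
  T2 -> c

CYK fill (cells [i..j] with 1 ≤ i ≤ j ≤ 2 only):
  T[1,1] 'b' = {T0}  orig:{}
  T[2,2] 'a' = {T1}  orig:{}
  T[1,2] 'ba' = {A,B}

Original NTs in T[1,2] deriving "ba": ["A", "B"]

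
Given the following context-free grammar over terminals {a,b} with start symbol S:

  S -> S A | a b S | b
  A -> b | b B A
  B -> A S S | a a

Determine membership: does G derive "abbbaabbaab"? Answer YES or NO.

CNF form of G:
  S -> S A | T1 X4 | b
  A -> T0 X2 | b
  B -> A X3 | T1 T1
  T0 -> b
  T1 -> a
  X2 -> B A
  X3 -> S S
  X4 -> T0 S

Fill CYK table bottom-up:
  T[0,0] 'a' = {T1}  orig:{}
  T[1,1] 'b' = {A,S,T0}  orig:{A,S}
  T[2,2] 'b' = {A,S,T0}  orig:{A,S}
  T[3,3] 'b' = {A,S,T0}  orig:{A,S}
  T[4,4] 'a' = {T1}  orig:{}
  T[5,5] 'a' = {T1}  orig:{}
  T[6,6] 'b' = {A,S,T0}  orig:{A,S}
  T[7,7] 'b' = {A,S,T0}  orig:{A,S}
  T[8,8] 'a' = {T1}  orig:{}
  T[9,9] 'a' = {T1}  orig:{}
  T[10,10] 'b' = {A,S,T0}  orig:{A,S}
  T[0,1] 'ab' = ∅
  T[1,2] 'bb' = {S,X3,X4}  orig:{S}
  T[2,3] 'bb' = {S,X3,X4}  orig:{S}
  T[3,4] 'ba' = ∅
  T[4,5] 'aa' = {B}
  T[5,6] 'ab' = ∅
  T[6,7] 'bb' = {S,X3,X4}  orig:{S}
  T[7,8] 'ba' = ∅
  T[8,9] 'aa' = {B}
  T[9,10] 'ab' = ∅
  T[0,2] 'abb' = {S}
  T[1,3] 'bbb' = {B,S,X3,X4}  orig:{B,S}
  T[2,4] 'bba' = ∅
  T[3,5] 'baa' = ∅
  T[4,6] 'aab' = {X2}  orig:{}
  T[5,7] 'abb' = {S}
  T[6,8] 'bba' = ∅
  T[7,9] 'baa' = ∅
  T[8,10] 'aab' = {X2}  orig:{}
  T[0,3] 'abbb' = {S,X3}  orig:{S}
  T[1,4] 'bbba' = ∅
  T[2,5] 'bbaa' = ∅
  T[3,6] 'baab' = {A}
  T[4,7] 'aabb' = ∅
  T[5,8] 'abba' = ∅
  T[6,9] 'bbaa' = ∅
  T[7,10] 'baab' = {A}
  T[0,4] 'abbba' = ∅
  T[1,5] 'bbbaa' = ∅
  T[2,6] 'bbaab' = {S}
  T[3,7] 'baabb' = ∅
  T[4,8] 'aabba' = ∅
  T[5,9] 'abbaa' = ∅
  T[6,10] 'bbaab' = {S}
  T[0,5] 'abbbaa' = ∅
  T[1,6] 'bbbaab' = {S,X3,X4}  orig:{S}
  T[2,7] 'bbaabb' = {S,X3}  orig:{S}
  T[3,8] 'baabba' = ∅
  T[4,9] 'aabbaa' = ∅
  T[5,10] 'abbaab' = ∅
  T[0,6] 'abbbaab' = {S}
  T[1,7] 'bbbaabb' = {B,S,X3,X4}  orig:{B,S}
  T[2,8] 'bbaabba' = ∅
  T[3,9] 'baabbaa' = ∅
  T[4,10] 'aabbaab' = ∅
  T[0,7] 'abbbaabb' = {S,X3}  orig:{S}
  T[1,8] 'bbbaabba' = ∅
  T[2,9] 'bbaabbaa' = ∅
  T[3,10] 'baabbaab' = ∅
  T[0,8] 'abbbaabba' = ∅
  T[1,9] 'bbbaabbaa' = ∅
  T[2,10] 'bbaabbaab' = {S}
  T[0,9] 'abbbaabbaa' = ∅
  T[1,10] 'bbbaabbaab' = {S,X3,X4}  orig:{S}
  T[0,10] 'abbbaabbaab' = {S}

S ∈ T[0,10] ⇒ YES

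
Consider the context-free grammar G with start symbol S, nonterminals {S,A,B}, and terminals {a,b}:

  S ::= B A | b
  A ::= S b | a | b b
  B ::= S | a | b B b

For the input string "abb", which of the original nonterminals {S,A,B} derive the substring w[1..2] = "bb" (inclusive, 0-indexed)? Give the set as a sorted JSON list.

CNF form of G:
  S -> B A | b
  A -> S T0 | T0 T0 | a
  B -> B A | T0 X1 | a | b
  T0 -> b
  X1 -> B T0

Fill CYK table bottom-up — only the sub-triangle for w[1..2]:
  cell(1,1) b: {B,S,T0}  orig:{B,S}
  cell(2,2) b: {B,S,T0}  orig:{B,S}
  cell(1,2) bb: {A,X1}  orig:{A}

Original NTs in T[1,2] deriving "bb": ["A"]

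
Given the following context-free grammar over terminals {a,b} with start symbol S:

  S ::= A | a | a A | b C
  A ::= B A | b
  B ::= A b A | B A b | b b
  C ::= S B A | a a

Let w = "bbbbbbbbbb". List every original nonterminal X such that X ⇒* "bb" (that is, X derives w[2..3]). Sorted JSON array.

Convert to CNF:
  S -> B A | T0 C | T1 A | a | b
  A -> B A | b
  B -> A X2 | B X3 | T0 T0
  C -> S X4 | T1 T1
  T0 -> b
  T1 -> a
  X2 -> T0 A
  X3 -> A T0
  X4 -> B A

Fill CYK table bottom-up (cells [i..j] with 2 ≤ i ≤ j ≤ 3 only):
  cell(2,2) b: {A,S,T0}  orig:{A,S}
  cell(3,3) b: {A,S,T0}  orig:{A,S}
  cell(2,3) bb: {B,X2,X3}  orig:{B}

Original NTs in T[2,3] deriving "bb": ["B"]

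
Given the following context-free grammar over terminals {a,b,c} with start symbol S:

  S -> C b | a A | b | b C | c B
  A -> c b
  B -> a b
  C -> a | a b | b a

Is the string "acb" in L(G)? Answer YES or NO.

Convert to CNF:
  S -> C T1 | T0 B | T1 C | T2 A | b
  A -> T0 T1
  B -> T2 T1
  C -> T1 T2 | T2 T1 | a
  T0 -> c
  T1 -> b
  T2 -> a

CYK table (by increasing span):
  T[0,0] 'a' = {C,T2}  orig:{C}
  T[1,1] 'c' = {T0}  orig:{}
  T[2,2] 'b' = {S,T1}  orig:{S}
  T[0,1] 'ac' = ∅
  T[1,2] 'cb' = {A}
  T[0,2] 'acb' = {S}

S ∈ T[0,2] ⇒ YES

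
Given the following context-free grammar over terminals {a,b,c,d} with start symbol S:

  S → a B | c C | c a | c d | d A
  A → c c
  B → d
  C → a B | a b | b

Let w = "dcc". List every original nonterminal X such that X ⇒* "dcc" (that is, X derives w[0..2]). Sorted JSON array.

Convert to CNF:
  S -> T0 C | T0 T1 | T0 T3 | T1 B | T3 A
  A -> T0 T0
  B -> d
  C -> T1 B | T1 T2 | b
  T0 -> c
  T1 -> a
  T2 -> b
  T3 -> d

Fill CYK table bottom-up (cells [i..j] with 0 ≤ i ≤ j ≤ 2 only):
  cell(0,0) d: {B,T3}  orig:{B}
  cell(1,1) c: {T0}  orig:{}
  cell(2,2) c: {T0}  orig:{}
  cell(0,1) dc: ∅
  cell(1,2) cc: {A}
  cell(0,2) dcc: {S}

Original NTs in T[0,2] deriving "dcc": ["S"]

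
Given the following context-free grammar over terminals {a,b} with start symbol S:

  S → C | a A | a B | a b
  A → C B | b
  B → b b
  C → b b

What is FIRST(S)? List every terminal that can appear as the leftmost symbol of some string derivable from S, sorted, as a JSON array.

FIRST sets, iterate to fixpoint:
iter 1:
  A via A→b: +{b}
  B via B→b b: +{b}
  C via C→b b: +{b}
  S via S→C: +{b}
  S via S→a A: +{a}
  FIRST(S)={a,b}  FIRST(A)={b}  FIRST(B)={b}  FIRST(C)={b}
iter 2: done
  FIRST(S)={a,b}  FIRST(A)={b}  FIRST(B)={b}  FIRST(C)={b}

FIRST(S) = ["a", "b"]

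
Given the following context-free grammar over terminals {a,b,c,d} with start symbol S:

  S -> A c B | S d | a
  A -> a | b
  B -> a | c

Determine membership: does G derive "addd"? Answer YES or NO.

CNF form of G:
  S -> A X2 | S T1 | a
  A -> a | b
  B -> a | c
  T0 -> c
  T1 -> d
  X2 -> T0 B

CYK fill:
  [0..0]={A,B,S}  "a"
  [1..1]={T1}  "d"  orig:{}
  [2..2]={T1}  "d"  orig:{}
  [3..3]={T1}  "d"  orig:{}
  [0..1]={S}  "ad"
  [1..2]=∅  "dd"
  [2..3]=∅  "dd"
  [0..2]={S}  "add"
  [1..3]=∅  "ddd"
  [0..3]={S}  "addd"

S ∈ T[0,3] ⇒ YES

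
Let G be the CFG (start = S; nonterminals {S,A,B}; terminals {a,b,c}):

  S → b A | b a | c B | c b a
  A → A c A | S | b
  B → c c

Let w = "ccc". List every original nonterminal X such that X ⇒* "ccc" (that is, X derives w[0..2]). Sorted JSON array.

Convert to CNF:
  S -> T0 B | T0 X5 | T1 A | T1 T2
  A -> A X3 | T0 B | T0 X4 | T1 A | T1 T2 | b
  B -> T0 T0
  T0 -> c
  T1 -> b
  T2 -> a
  X3 -> T0 A
  X4 -> T1 T2
  X5 -> T1 T2

CYK fill (cells [i..j] with 0 ≤ i ≤ j ≤ 2 only):
  cell(0,0) c: {T0}  orig:{}
  cell(1,1) c: {T0}  orig:{}
  cell(2,2) c: {T0}  orig:{}
  cell(0,1) cc: {B}
  cell(1,2) cc: {B}
  cell(0,2) ccc: {A,S}

Original NTs in T[0,2] deriving "ccc": ["A", "S"]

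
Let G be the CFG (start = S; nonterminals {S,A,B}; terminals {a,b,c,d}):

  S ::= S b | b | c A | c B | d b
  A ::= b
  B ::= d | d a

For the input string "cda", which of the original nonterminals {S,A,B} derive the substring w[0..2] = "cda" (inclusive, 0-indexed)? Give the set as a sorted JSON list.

CNF form of G:
  S -> S T2 | T0 T2 | T3 A | T3 B | b
  A -> b
  B -> T0 T1 | d
  T0 -> d
  T1 -> a
  T2 -> b
  T3 -> c

CYK fill, restricted to cells inside w[0..2]:
  T[0,0] 'c' = {T3}  orig:{}
  T[1,1] 'd' = {B,T0}  orig:{B}
  T[2,2] 'a' = {T1}  orig:{}
  T[0,1] 'cd' = {S}
  T[1,2] 'da' = {B}
  T[0,2] 'cda' = {S}

Original NTs in T[0,2] deriving "cda": ["S"]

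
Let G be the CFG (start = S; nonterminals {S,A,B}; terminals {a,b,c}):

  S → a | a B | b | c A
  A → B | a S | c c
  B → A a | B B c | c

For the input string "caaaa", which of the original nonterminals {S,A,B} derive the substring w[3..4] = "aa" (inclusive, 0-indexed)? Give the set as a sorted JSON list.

CNF form of G:
  S -> T0 B | T1 A | a | b
  A -> A T0 | B X2 | T0 S | T1 T1 | c
  B -> A T0 | B X3 | c
  T0 -> a
  T1 -> c
  X2 -> B T1
  X3 -> B T1

Fill CYK table bottom-up (cells [i..j] with 3 ≤ i ≤ j ≤ 4 only):
  [3..3]={S,T0}  "a"  orig:{S}
  [4..4]={S,T0}  "a"  orig:{S}
  [3..4]={A}  "aa"

Original NTs in T[3,4] deriving "aa": ["A"]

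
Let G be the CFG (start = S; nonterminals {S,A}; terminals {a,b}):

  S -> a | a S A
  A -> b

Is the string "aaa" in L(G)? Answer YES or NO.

CNF form of G:
  S -> T0 X1 | a
  A -> b
  T0 -> a
  X1 -> S A

Fill CYK table bottom-up:
  [0..0]={S,T0}  "a"  orig:{S}
  [1..1]={S,T0}  "a"  orig:{S}
  [2..2]={S,T0}  "a"  orig:{S}
  [0..1]=∅  "aa"
  [1..2]=∅  "aa"
  [0..2]=∅  "aaa"

S ∉ T[0,2] ⇒ NO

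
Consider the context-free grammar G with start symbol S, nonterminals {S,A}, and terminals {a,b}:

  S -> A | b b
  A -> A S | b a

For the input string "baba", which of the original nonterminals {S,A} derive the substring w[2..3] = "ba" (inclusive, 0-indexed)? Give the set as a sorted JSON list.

CNF form of G:
  S -> A S | T0 T0 | T0 T1
  A -> A S | T0 T1
  T0 -> b
  T1 -> a

CYK fill — only the sub-triangle for w[2..3]:
  cell(2,2) b: {T0}  orig:{}
  cell(3,3) a: {T1}  orig:{}
  cell(2,3) ba: {A,S}

Original NTs in T[2,3] deriving "ba": ["A", "S"]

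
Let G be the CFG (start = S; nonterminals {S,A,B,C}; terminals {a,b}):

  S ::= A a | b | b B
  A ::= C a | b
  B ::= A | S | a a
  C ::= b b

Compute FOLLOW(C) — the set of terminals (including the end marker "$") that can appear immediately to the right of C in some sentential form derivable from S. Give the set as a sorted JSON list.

FIRST iteration:
iter 1:
  A via A→b: +{b}
  B via B→A: +{b}
  B via B→a a: +{a}
  C via C→b b: +{b}
  S via S→A a: +{b}
  S: {b}  A: {b}  B: {a,b}  C: {b}
iter 2: done
  S: {b}  A: {b}  B: {a,b}  C: {b}

FOLLOW iteration:
FOLLOW(S) := {$}
iter 1:
  A→C a: FOLLOW(C) ⊇ FIRST(a) = {a}; new: +{a}
  S→A a: FOLLOW(A) ⊇ FIRST(a) = {a}; new: +{a}
  S→b B: FOLLOW(B) ⊇ FOLLOW(S) ⊇ {$}; new: +{$}
  FOLLOW(S)={$}  FOLLOW(A)={a}  FOLLOW(B)={$}  FOLLOW(C)={a}
iter 2:
  B→A: FOLLOW(A) ⊇ FOLLOW(B) ⊇ {$}; new: +{$}
  FOLLOW(S)={$}  FOLLOW(A)={$,a}  FOLLOW(B)={$}  FOLLOW(C)={a}
iter 3: (no change)
  FOLLOW(S)={$}  FOLLOW(A)={$,a}  FOLLOW(B)={$}  FOLLOW(C)={a}

FOLLOW(C) = ["a"]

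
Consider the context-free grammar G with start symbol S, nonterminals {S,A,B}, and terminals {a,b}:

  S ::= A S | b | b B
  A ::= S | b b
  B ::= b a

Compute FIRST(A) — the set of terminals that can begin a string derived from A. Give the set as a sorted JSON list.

Compute FIRST by fixpoint:
round 1:
  A via A→b b: +{b}
  B via B→b a: +{b}
  S via S→A S: +{b}
  FIRST[S]={b}  FIRST[A]={b}  FIRST[B]={b}
round 2: — fixpoint
  FIRST[S]={b}  FIRST[A]={b}  FIRST[B]={b}

FIRST(A) = ["b"]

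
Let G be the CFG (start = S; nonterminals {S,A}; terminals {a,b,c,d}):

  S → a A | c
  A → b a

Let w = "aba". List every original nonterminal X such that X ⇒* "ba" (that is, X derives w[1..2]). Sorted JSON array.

Convert to CNF:
  S -> T1 A | c
  A -> T0 T1
  T0 -> b
  T1 -> a

CYK table (by increasing span), restricted to cells inside w[1..2]:
  T[1,1] 'b' = {T0}  orig:{}
  T[2,2] 'a' = {T1}  orig:{}
  T[1,2] 'ba' = {A}

Original NTs in T[1,2] deriving "ba": ["A"]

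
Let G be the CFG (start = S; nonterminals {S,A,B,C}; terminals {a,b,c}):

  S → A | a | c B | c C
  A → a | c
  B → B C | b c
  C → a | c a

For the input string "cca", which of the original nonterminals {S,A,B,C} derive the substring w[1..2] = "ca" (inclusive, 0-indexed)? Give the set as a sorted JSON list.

Convert to CNF:
  S -> T1 B | T1 C | a | c
  A -> a | c
  B -> B C | T0 T1
  C -> T1 T2 | a
  T0 -> b
  T1 -> c
  T2 -> a

CYK fill — only the sub-triangle for w[1..2]:
  cell(1,1) c: {A,S,T1}  orig:{A,S}
  cell(2,2) a: {A,C,S,T2}  orig:{A,C,S}
  cell(1,2) ca: {C,S}

Original NTs in T[1,2] deriving "ca": ["C", "S"]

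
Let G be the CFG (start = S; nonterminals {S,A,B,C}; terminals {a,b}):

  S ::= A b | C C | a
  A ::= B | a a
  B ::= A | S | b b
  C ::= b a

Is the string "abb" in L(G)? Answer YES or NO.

CNF form of G:
  S -> A T0 | C C | a
  A -> A T0 | C C | T0 T0 | T1 T1 | a
  B -> A T0 | C C | T0 T0 | T1 T1 | a
  C -> T0 T1
  T0 -> b
  T1 -> a

CYK table (by increasing span):
  cell(0,0) a: {A,B,S,T1}  orig:{A,B,S}
  cell(1,1) b: {T0}  orig:{}
  cell(2,2) b: {T0}  orig:{}
  cell(0,1) ab: {A,B,S}
  cell(1,2) bb: {A,B}
  cell(0,2) abb: {A,B,S}

S ∈ T[0,2] ⇒ YES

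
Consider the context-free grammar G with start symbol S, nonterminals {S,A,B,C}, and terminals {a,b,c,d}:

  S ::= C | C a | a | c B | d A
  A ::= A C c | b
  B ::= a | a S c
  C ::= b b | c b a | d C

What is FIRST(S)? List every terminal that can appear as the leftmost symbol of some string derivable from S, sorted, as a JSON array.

FIRST sets, iterate to fixpoint:
[1]
  A via A→b: +{b}
  B via B→a: +{a}
  C via C→b b: +{b}
  C via C→c b a: +{c}
  C via C→d C: +{d}
  S via S→C: +{b,c,d}
  S via S→a: +{a}
  FIRST(S)={a,b,c,d}  FIRST(A)={b}  FIRST(B)={a}  FIRST(C)={b,c,d}
[2] (stable)
  FIRST(S)={a,b,c,d}  FIRST(A)={b}  FIRST(B)={a}  FIRST(C)={b,c,d}

FIRST(S) = ["a", "b", "c", "d"]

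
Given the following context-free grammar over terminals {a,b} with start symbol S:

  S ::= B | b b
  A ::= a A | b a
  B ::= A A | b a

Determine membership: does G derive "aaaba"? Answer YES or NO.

Convert to CNF:
  S -> A A | T1 T0 | T1 T1
  A -> T0 A | T1 T0
  B -> A A | T1 T0
  T0 -> a
  T1 -> b

CYK fill:
  T[0,0] 'a' = {T0}  orig:{}
  T[1,1] 'a' = {T0}  orig:{}
  T[2,2] 'a' = {T0}  orig:{}
  T[3,3] 'b' = {T1}  orig:{}
  T[4,4] 'a' = {T0}  orig:{}
  T[0,1] 'aa' = ∅
  T[1,2] 'aa' = ∅
  T[2,3] 'ab' = ∅
  T[3,4] 'ba' = {A,B,S}
  T[0,2] 'aaa' = ∅
  T[1,3] 'aab' = ∅
  T[2,4] 'aba' = {A}
  T[0,3] 'aaab' = ∅
  T[1,4] 'aaba' = {A}
  T[0,4] 'aaaba' = {A}

S ∉ T[0,4] ⇒ NO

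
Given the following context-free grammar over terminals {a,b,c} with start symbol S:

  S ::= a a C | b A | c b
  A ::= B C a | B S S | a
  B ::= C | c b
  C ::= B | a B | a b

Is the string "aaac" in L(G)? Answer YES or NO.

Convert to CNF:
  S -> T0 X5 | T1 A | T2 T1
  A -> B X3 | B X4 | a
  B -> T0 B | T0 T1 | T2 T1
  C -> T0 B | T0 T1 | T2 T1
  T0 -> a
  T1 -> b
  T2 -> c
  X3 -> C T0
  X4 -> S S
  X5 -> T0 C

Fill CYK table bottom-up:
  T[0,0] 'a' = {A,T0}  orig:{A}
  T[1,1] 'a' = {A,T0}  orig:{A}
  T[2,2] 'a' = {A,T0}  orig:{A}
  T[3,3] 'c' = {T2}  orig:{}
  T[0,1] 'aa' = ∅
  T[1,2] 'aa' = ∅
  T[2,3] 'ac' = ∅
  T[0,2] 'aaa' = ∅
  T[1,3] 'aac' = ∅
  T[0,3] 'aaac' = ∅

S ∉ T[0,3] ⇒ NO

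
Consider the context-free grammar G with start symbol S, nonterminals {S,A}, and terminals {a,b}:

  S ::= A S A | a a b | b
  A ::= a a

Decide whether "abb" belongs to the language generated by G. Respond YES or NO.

CNF form of G:
  S -> A X2 | T0 X3 | b
  A -> T0 T0
  T0 -> a
  T1 -> b
  X2 -> S A
  X3 -> T0 T1

CYK fill:
  T[0,0] 'a' = {T0}  orig:{}
  T[1,1] 'b' = {S,T1}  orig:{S}
  T[2,2] 'b' = {S,T1}  orig:{S}
  T[0,1] 'ab' = {X3}  orig:{}
  T[1,2] 'bb' = ∅
  T[0,2] 'abb' = ∅

S ∉ T[0,2] ⇒ NO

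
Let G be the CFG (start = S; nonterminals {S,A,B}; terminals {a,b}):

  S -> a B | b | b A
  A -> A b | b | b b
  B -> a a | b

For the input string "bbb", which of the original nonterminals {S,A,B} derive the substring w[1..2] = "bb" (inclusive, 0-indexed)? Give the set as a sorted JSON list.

Convert to CNF:
  S -> T0 A | T1 B | b
  A -> A T0 | T0 T0 | b
  B -> T1 T1 | b
  T0 -> b
  T1 -> a

CYK fill (cells [i..j] with 1 ≤ i ≤ j ≤ 2 only):
  cell(1,1) b: {A,B,S,T0}  orig:{A,B,S}
  cell(2,2) b: {A,B,S,T0}  orig:{A,B,S}
  cell(1,2) bb: {A,S}

Original NTs in T[1,2] deriving "bb": ["A", "S"]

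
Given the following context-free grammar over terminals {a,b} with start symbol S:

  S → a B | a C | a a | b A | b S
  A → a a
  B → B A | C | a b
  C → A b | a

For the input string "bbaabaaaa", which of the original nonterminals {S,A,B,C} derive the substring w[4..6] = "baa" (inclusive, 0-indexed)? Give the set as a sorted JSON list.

Convert to CNF:
  S -> T0 B | T0 C | T0 T0 | T1 A | T1 S
  A -> T0 T0
  B -> A T1 | B A | T0 T1 | a
  C -> A T1 | a
  T0 -> a
  T1 -> b

Fill CYK table bottom-up — only the sub-triangle for w[4..6]:
  T[4,4] 'b' = {T1}  orig:{}
  T[5,5] 'a' = {B,C,T0}  orig:{B,C}
  T[6,6] 'a' = {B,C,T0}  orig:{B,C}
  T[4,5] 'ba' = ∅
  T[5,6] 'aa' = {A,S}
  T[4,6] 'baa' = {S}

Original NTs in T[4,6] deriving "baa": ["S"]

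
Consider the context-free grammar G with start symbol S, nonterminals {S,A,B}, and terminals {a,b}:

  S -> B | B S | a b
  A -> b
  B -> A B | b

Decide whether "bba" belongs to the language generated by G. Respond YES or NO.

Convert to CNF:
  S -> A B | B S | T0 T1 | b
  A -> b
  B -> A B | b
  T0 -> a
  T1 -> b

CYK table (by increasing span):
  [0..0]={A,B,S,T1}  "b"  orig:{A,B,S}
  [1..1]={A,B,S,T1}  "b"  orig:{A,B,S}
  [2..2]={T0}  "a"  orig:{}
  [0..1]={B,S}  "bb"
  [1..2]=∅  "ba"
  [0..2]=∅  "bba"

S ∉ T[0,2] ⇒ NO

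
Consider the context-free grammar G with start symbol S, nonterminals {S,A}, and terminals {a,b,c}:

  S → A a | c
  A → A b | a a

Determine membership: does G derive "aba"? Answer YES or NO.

Convert to CNF:
  S -> A T1 | c
  A -> A T0 | T1 T1
  T0 -> b
  T1 -> a

CYK table (by increasing span):
  [0..0]={T1}  "a"  orig:{}
  [1..1]={T0}  "b"  orig:{}
  [2..2]={T1}  "a"  orig:{}
  [0..1]=∅  "ab"
  [1..2]=∅  "ba"
  [0..2]=∅  "aba"

S ∉ T[0,2] ⇒ NO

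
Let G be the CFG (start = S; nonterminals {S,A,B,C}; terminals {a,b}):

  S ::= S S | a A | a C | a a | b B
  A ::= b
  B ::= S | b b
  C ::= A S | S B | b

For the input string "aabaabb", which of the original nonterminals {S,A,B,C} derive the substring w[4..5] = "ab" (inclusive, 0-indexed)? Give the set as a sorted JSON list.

Convert to CNF:
  S -> S S | T0 A | T0 C | T0 T0 | T1 B
  A -> b
  B -> S S | T0 A | T0 C | T0 T0 | T1 B | T1 T1
  C -> A S | S B | b
  T0 -> a
  T1 -> b

CYK table (by increasing span) — only the sub-triangle for w[4..5]:
  T[4,4] 'a' = {T0}  orig:{}
  T[5,5] 'b' = {A,C,T1}  orig:{A,C}
  T[4,5] 'ab' = {B,S}

Original NTs in T[4,5] deriving "ab": ["B", "S"]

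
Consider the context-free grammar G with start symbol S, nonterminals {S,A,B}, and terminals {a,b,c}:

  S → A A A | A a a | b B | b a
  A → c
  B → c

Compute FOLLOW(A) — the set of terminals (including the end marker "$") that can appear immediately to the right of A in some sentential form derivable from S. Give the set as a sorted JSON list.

FIRST iteration:
pass 1:
  A via A→c: +{c}
  B via B→c: +{c}
  S via S→A A A: +{c}
  S via S→b B: +{b}
  FIRST[S]={b,c}  FIRST[A]={c}  FIRST[B]={c}
pass 2: (stable)
  FIRST[S]={b,c}  FIRST[A]={c}  FIRST[B]={c}

Compute FOLLOW by fixpoint:
initialize: $ ∈ FOLLOW(S)
round 1:
  S→A A A: FOLLOW(A) ⊇ FIRST(A) = {c}; new: +{c}
  S→A A A: FOLLOW(A) ⊇ FOLLOW(S) ⊇ {$}; new: +{$}
  S→A a a: FOLLOW(A) ⊇ FIRST(a) = {a}; new: +{a}
  S→b B: FOLLOW(B) ⊇ FOLLOW(S) ⊇ {$}; new: +{$}
  S: {$}  A: {$,a,c}  B: {$}
round 2: done
  S: {$}  A: {$,a,c}  B: {$}

FOLLOW(A) = ["$", "a", "c"]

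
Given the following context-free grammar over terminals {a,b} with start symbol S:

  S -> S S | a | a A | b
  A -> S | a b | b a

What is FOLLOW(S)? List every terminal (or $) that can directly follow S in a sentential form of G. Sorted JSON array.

FIRST sets, iterate to fixpoint:
pass 1:
  A via A→a b: +{a}
  A via A→b a: +{b}
  S via S→a: +{a}
  S via S→b: +{b}
  S: {a,b}  A: {a,b}
pass 2: done
  S: {a,b}  A: {a,b}

Compute FOLLOW by fixpoint:
initialize: $ ∈ FOLLOW(S)
pass 1:
  S→S S: FOLLOW(S) ⊇ FIRST(S) = {a,b}; new: +{a,b}
  S→a A: FOLLOW(A) ⊇ FOLLOW(S) ⊇ {$,a,b}; new: +{$,a,b}
  S: {$,a,b}  A: {$,a,b}
pass 2: — fixpoint
  S: {$,a,b}  A: {$,a,b}

FOLLOW(S) = ["$", "a", "b"]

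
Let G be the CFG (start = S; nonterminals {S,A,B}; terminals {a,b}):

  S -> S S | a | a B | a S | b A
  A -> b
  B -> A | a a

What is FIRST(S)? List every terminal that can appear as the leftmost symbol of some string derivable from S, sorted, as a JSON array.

FIRST sets, iterate to fixpoint:
iter 1:
  A via A→b: +{b}
  B via B→A: +{b}
  B via B→a a: +{a}
  S via S→a: +{a}
  S via S→b A: +{b}
  S: {a,b}  A: {b}  B: {a,b}
iter 2: (stable)
  S: {a,b}  A: {b}  B: {a,b}

FIRST(S) = ["a", "b"]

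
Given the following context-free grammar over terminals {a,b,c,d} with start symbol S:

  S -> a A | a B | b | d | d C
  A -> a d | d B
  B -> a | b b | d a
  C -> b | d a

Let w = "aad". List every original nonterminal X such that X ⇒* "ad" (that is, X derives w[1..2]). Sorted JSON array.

Convert to CNF:
  S -> T0 A | T0 B | T1 C | b | d
  A -> T0 T1 | T1 B
  B -> T1 T0 | T2 T2 | a
  C -> T1 T0 | b
  T0 -> a
  T1 -> d
  T2 -> b

Fill CYK table bottom-up — only the sub-triangle for w[1..2]:
  [1..1]={B,T0}  "a"  orig:{B}
  [2..2]={S,T1}  "d"  orig:{S}
  [1..2]={A}  "ad"

Original NTs in T[1,2] deriving "ad": ["A"]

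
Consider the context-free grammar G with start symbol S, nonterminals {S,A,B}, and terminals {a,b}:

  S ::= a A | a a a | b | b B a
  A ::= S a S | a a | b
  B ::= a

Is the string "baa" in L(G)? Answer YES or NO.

Convert to CNF:
  S -> T0 A | T0 X3 | T1 X4 | b
  A -> S X2 | T0 T0 | b
  B -> a
  T0 -> a
  T1 -> b
  X2 -> T0 S
  X3 -> T0 T0
  X4 -> B T0

CYK fill:
  [0..0]={A,S,T1}  "b"  orig:{A,S}
  [1..1]={B,T0}  "a"  orig:{B}
  [2..2]={B,T0}  "a"  orig:{B}
  [0..1]=∅  "ba"
  [1..2]={A,X3,X4}  "aa"  orig:{A}
  [0..2]={S}  "baa"

S ∈ T[0,2] ⇒ YES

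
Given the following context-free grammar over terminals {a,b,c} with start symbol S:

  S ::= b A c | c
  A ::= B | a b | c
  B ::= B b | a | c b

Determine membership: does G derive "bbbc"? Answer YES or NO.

CNF form of G:
  S -> T0 X3 | c
  A -> B T0 | T1 T0 | T2 T0 | a | c
  B -> B T0 | T2 T0 | a
  T0 -> b
  T1 -> a
  T2 -> c
  X3 -> A T2

CYK fill:
  cell(0,0) b: {T0}  orig:{}
  cell(1,1) b: {T0}  orig:{}
  cell(2,2) b: {T0}  orig:{}
  cell(3,3) c: {A,S,T2}  orig:{A,S}
  cell(0,1) bb: ∅
  cell(1,2) bb: ∅
  cell(2,3) bc: ∅
  cell(0,2) bbb: ∅
  cell(1,3) bbc: ∅
  cell(0,3) bbbc: ∅

S ∉ T[0,3] ⇒ NO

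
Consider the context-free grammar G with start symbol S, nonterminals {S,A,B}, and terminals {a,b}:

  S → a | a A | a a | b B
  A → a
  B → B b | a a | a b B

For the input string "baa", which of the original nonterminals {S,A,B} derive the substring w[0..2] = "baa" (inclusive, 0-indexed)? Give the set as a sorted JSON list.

CNF form of G:
  S -> T0 B | T1 A | T1 T1 | a
  A -> a
  B -> B T0 | T1 T1 | T1 X2
  T0 -> b
  T1 -> a
  X2 -> T0 B

CYK table (by increasing span), restricted to cells inside w[0..2]:
  T[0,0] 'b' = {T0}  orig:{}
  T[1,1] 'a' = {A,S,T1}  orig:{A,S}
  T[2,2] 'a' = {A,S,T1}  orig:{A,S}
  T[0,1] 'ba' = ∅
  T[1,2] 'aa' = {B,S}
  T[0,2] 'baa' = {S,X2}  orig:{S}

Original NTs in T[0,2] deriving "baa": ["S"]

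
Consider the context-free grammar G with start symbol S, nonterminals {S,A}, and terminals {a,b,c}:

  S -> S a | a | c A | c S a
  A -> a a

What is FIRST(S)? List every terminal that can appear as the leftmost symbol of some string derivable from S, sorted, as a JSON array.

FIRST sets, iterate to fixpoint:
iter 1:
  A via A→a a: +{a}
  S via S→a: +{a}
  S via S→c A: +{c}
  FIRST(S)={a,c}  FIRST(A)={a}
iter 2: — fixpoint
  FIRST(S)={a,c}  FIRST(A)={a}

FIRST(S) = ["a", "c"]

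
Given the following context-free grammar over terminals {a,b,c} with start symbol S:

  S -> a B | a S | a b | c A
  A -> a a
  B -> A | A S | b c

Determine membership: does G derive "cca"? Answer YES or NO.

CNF form of G:
  S -> T0 B | T0 S | T0 T1 | T2 A
  A -> T0 T0
  B -> A S | T0 T0 | T1 T2
  T0 -> a
  T1 -> b
  T2 -> c

CYK table (by increasing span):
  T[0,0] 'c' = {T2}  orig:{}
  T[1,1] 'c' = {T2}  orig:{}
  T[2,2] 'a' = {T0}  orig:{}
  T[0,1] 'cc' = ∅
  T[1,2] 'ca' = ∅
  T[0,2] 'cca' = ∅

S ∉ T[0,2] ⇒ NO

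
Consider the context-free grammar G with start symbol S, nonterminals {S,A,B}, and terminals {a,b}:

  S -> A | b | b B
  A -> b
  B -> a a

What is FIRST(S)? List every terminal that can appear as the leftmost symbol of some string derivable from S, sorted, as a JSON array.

FIRST sets, iterate to fixpoint:
pass 1:
  A via A→b: +{b}
  B via B→a a: +{a}
  S via S→A: +{b}
  S: {b}  A: {b}  B: {a}
pass 2: — fixpoint
  S: {b}  A: {b}  B: {a}

FIRST(S) = ["b"]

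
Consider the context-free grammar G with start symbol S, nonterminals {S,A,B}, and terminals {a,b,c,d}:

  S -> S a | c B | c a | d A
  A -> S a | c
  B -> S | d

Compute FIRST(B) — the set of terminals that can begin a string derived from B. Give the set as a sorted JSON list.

FIRST sets, iterate to fixpoint:
[1]
  A via A→c: +{c}
  B via B→d: +{d}
  S via S→c B: +{c}
  S via S→d A: +{d}
  S: {c,d}  A: {c}  B: {d}
[2]
  A via A→S a: +{d}
  B via B→S: +{c}
  S: {c,d}  A: {c,d}  B: {c,d}
[3] — fixpoint
  S: {c,d}  A: {c,d}  B: {c,d}

FIRST(B) = ["c", "d"]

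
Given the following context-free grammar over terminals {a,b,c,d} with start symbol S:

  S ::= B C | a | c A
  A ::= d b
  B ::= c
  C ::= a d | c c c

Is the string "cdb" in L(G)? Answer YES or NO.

Convert to CNF:
  S -> B C | T3 A | a
  A -> T0 T1
  B -> c
  C -> T2 T0 | T3 X4
  T0 -> d
  T1 -> b
  T2 -> a
  T3 -> c
  X4 -> T3 T3

CYK table (by increasing span):
  cell(0,0) c: {B,T3}  orig:{B}
  cell(1,1) d: {T0}  orig:{}
  cell(2,2) b: {T1}  orig:{}
  cell(0,1) cd: ∅
  cell(1,2) db: {A}
  cell(0,2) cdb: {S}

S ∈ T[0,2] ⇒ YES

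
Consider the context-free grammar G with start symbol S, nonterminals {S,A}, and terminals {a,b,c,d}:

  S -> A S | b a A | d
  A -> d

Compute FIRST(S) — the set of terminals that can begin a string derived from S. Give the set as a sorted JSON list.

FIRST sets, iterate to fixpoint:
round 1:
  A via A→d: +{d}
  S via S→A S: +{d}
  S via S→b a A: +{b}
  FIRST[S]={b,d}  FIRST[A]={d}
round 2: (no change)
  FIRST[S]={b,d}  FIRST[A]={d}

FIRST(S) = ["b", "d"]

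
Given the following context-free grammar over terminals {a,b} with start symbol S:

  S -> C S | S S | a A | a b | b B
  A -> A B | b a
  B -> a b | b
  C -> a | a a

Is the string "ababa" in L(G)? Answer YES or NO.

Convert to CNF:
  S -> C S | S S | T0 B | T1 A | T1 T0
  A -> A B | T0 T1
  B -> T1 T0 | b
  C -> T1 T1 | a
  T0 -> b
  T1 -> a

CYK fill:
  cell(0,0) a: {C,T1}  orig:{C}
  cell(1,1) b: {B,T0}  orig:{B}
  cell(2,2) a: {C,T1}  orig:{C}
  cell(3,3) b: {B,T0}  orig:{B}
  cell(4,4) a: {C,T1}  orig:{C}
  cell(0,1) ab: {B,S}
  cell(1,2) ba: {A}
  cell(2,3) ab: {B,S}
  cell(3,4) ba: {A}
  cell(0,2) aba: {S}
  cell(1,3) bab: {A,S}
  cell(2,4) aba: {S}
  cell(0,3) abab: {S}
  cell(1,4) baba: ∅
  cell(0,4) ababa: {S}

S ∈ T[0,4] ⇒ YES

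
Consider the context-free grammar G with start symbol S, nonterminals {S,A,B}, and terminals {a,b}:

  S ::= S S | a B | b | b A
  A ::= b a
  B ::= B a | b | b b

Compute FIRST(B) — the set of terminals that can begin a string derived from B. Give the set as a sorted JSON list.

FIRST iteration:
iter 1:
  A via A→b a: +{b}
  B via B→b: +{b}
  S via S→a B: +{a}
  S via S→b: +{b}
  FIRST(S)={a,b}  FIRST(A)={b}  FIRST(B)={b}
iter 2: (stable)
  FIRST(S)={a,b}  FIRST(A)={b}  FIRST(B)={b}

FIRST(B) = ["b"]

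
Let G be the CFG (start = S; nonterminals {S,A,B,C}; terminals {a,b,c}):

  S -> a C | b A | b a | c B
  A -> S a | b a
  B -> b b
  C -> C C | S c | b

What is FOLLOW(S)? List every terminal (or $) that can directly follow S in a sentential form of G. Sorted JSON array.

FIRST iteration:
[1]
  A via A→b a: +{b}
  B via B→b b: +{b}
  C via C→b: +{b}
  S via S→a C: +{a}
  S via S→b A: +{b}
  S via S→c B: +{c}
  S: {a,b,c}  A: {b}  B: {b}  C: {b}
[2]
  A via A→S a: +{a,c}
  C via C→S c: +{a,c}
  S: {a,b,c}  A: {a,b,c}  B: {b}  C: {a,b,c}
[3] — fixpoint
  S: {a,b,c}  A: {a,b,c}  B: {b}  C: {a,b,c}

FOLLOW iteration:
FOLLOW(S) := {$}
pass 1:
  A→S a: FOLLOW(S) ⊇ FIRST(a) = {a}; new: +{a}
  C→C C: FOLLOW(C) ⊇ FIRST(C) = {a,b,c}; new: +{a,b,c}
  C→S c: FOLLOW(S) ⊇ FIRST(c) = {c}; new: +{c}
  S→a C: FOLLOW(C) ⊇ FOLLOW(S) ⊇ {$,a,c}; new: +{$}
  S→b A: FOLLOW(A) ⊇ FOLLOW(S) ⊇ {$,a,c}; new: +{$,a,c}
  S→c B: FOLLOW(B) ⊇ FOLLOW(S) ⊇ {$,a,c}; new: +{$,a,c}
  S: {$,a,c}  A: {$,a,c}  B: {$,a,c}  C: {$,a,b,c}
pass 2: (stable)
  S: {$,a,c}  A: {$,a,c}  B: {$,a,c}  C: {$,a,b,c}

FOLLOW(S) = ["$", "a", "c"]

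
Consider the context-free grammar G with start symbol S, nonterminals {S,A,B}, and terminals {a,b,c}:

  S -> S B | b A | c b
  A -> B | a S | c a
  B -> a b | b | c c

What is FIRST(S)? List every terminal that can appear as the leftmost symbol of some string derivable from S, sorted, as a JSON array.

FIRST iteration:
[1]
  A via A→a S: +{a}
  A via A→c a: +{c}
  B via B→a b: +{a}
  B via B→b: +{b}
  B via B→c c: +{c}
  S via S→b A: +{b}
  S via S→c b: +{c}
  S: {b,c}  A: {a,c}  B: {a,b,c}
[2]
  A via A→B: +{b}
  S: {b,c}  A: {a,b,c}  B: {a,b,c}
[3] (no change)
  S: {b,c}  A: {a,b,c}  B: {a,b,c}

FIRST(S) = ["b", "c"]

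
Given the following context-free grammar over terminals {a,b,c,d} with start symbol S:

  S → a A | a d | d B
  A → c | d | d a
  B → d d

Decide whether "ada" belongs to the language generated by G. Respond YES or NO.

CNF form of G:
  S -> T0 B | T1 A | T1 T0
  A -> T0 T1 | c | d
  B -> T0 T0
  T0 -> d
  T1 -> a

Fill CYK table bottom-up:
  [0..0]={T1}  "a"  orig:{}
  [1..1]={A,T0}  "d"  orig:{A}
  [2..2]={T1}  "a"  orig:{}
  [0..1]={S}  "ad"
  [1..2]={A}  "da"
  [0..2]={S}  "ada"

S ∈ T[0,2] ⇒ YES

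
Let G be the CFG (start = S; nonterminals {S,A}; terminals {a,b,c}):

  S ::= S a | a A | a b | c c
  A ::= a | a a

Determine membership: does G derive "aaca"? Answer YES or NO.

Convert to CNF:
  S -> S T0 | T0 A | T0 T1 | T2 T2
  A -> T0 T0 | a
  T0 -> a
  T1 -> b
  T2 -> c

CYK table (by increasing span):
  cell(0,0) a: {A,T0}  orig:{A}
  cell(1,1) a: {A,T0}  orig:{A}
  cell(2,2) c: {T2}  orig:{}
  cell(3,3) a: {A,T0}  orig:{A}
  cell(0,1) aa: {A,S}
  cell(1,2) ac: ∅
  cell(2,3) ca: ∅
  cell(0,2) aac: ∅
  cell(1,3) aca: ∅
  cell(0,3) aaca: ∅

S ∉ T[0,3] ⇒ NO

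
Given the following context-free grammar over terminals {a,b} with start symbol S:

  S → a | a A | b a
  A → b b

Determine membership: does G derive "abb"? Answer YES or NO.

Convert to CNF:
  S -> T0 T1 | T1 A | a
  A -> T0 T0
  T0 -> b
  T1 -> a

CYK table (by increasing span):
  cell(0,0) a: {S,T1}  orig:{S}
  cell(1,1) b: {T0}  orig:{}
  cell(2,2) b: {T0}  orig:{}
  cell(0,1) ab: ∅
  cell(1,2) bb: {A}
  cell(0,2) abb: {S}

S ∈ T[0,2] ⇒ YES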